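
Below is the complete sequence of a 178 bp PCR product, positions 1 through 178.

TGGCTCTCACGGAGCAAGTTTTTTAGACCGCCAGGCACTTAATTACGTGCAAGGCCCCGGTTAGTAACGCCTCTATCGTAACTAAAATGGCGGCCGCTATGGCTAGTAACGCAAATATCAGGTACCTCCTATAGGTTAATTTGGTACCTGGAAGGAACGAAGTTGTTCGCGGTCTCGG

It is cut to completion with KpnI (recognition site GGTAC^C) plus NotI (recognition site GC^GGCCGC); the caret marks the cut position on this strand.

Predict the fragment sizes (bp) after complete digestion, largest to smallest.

91, 34, 31, 22 bp

KpnI sites (GGTACC) start at positions 121, 143.
KpnI cuts after base 5 of each site (before the last base), so after positions 125, 147.
The NotI site (GCGGCCGC) starts at position 90.
NotI cuts after base 2 of each site, so after position 91.
Combined cut positions: 91, 125, 147.
Linear molecule, 3 cuts → 4 fragments:
  1–91 → 91 bp
  92–125 → 34 bp
  126–147 → 22 bp
  148–178 → 31 bp
Sorted largest to smallest: 91, 34, 31, 22 bp.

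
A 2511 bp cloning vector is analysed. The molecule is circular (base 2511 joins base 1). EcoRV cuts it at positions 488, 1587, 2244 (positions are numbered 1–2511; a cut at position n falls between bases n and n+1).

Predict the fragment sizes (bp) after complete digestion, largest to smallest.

1099, 755, 657 bp

Circular molecule, 3 cuts → 3 fragments:
  1587 − 488 = 1099 bp
  2244 − 1587 = 657 bp
  wrap: 2511 − 2244 + 488 = 755 bp
Sorted largest to smallest: 1099, 755, 657 bp.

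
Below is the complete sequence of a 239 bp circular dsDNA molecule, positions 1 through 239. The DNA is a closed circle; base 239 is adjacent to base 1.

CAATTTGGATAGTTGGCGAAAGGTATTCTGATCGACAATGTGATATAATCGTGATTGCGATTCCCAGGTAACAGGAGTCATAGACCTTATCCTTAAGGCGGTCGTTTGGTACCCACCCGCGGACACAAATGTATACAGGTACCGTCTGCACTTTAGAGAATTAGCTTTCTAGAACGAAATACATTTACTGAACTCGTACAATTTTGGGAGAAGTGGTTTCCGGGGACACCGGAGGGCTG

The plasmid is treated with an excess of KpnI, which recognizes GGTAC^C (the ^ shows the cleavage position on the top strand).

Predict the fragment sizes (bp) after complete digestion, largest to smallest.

209, 30 bp

KpnI sites (GGTACC) start at positions 108, 138.
KpnI cuts after base 5 of each site (before the last base), so after positions 112, 142.
Circular molecule, 2 cuts → 2 fragments:
  113–142 → 30 bp
  143–239 then 1–112 → 97 + 112 = 209 bp
Sorted largest to smallest: 209, 30 bp.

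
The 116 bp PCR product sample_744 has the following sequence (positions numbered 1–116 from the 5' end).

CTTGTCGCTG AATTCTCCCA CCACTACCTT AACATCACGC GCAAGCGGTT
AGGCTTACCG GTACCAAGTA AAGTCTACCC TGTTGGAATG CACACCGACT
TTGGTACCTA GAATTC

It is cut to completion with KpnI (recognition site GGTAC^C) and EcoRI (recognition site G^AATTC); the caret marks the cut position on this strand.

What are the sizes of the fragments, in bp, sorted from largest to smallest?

KpnI sites (GGTACC) start at positions 60, 103.
KpnI cuts after base 5 of each site (before the last base), so after positions 64, 107.
EcoRI sites (GAATTC) start at positions 10, 111.
EcoRI cuts after the first base of each site, so after positions 10, 111.
Combined cut positions: 10, 64, 107, 111.
Linear molecule, 4 cuts → 5 fragments:
  1–10 → 10 bp
  11–64 → 54 bp
  65–107 → 43 bp
  108–111 → 4 bp
  112–116 → 5 bp
Sorted largest to smallest: 54, 43, 10, 5, 4 bp.

54, 43, 10, 5, 4 bp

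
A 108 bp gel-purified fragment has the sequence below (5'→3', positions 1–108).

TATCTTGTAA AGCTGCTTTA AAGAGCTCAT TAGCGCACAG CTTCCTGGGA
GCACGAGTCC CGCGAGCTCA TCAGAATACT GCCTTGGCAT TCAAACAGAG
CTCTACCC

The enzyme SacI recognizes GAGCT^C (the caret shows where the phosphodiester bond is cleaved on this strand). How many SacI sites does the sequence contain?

3

GAGCTC occurs starting at positions 23, 64, 98.
SacI cuts at 3 sites.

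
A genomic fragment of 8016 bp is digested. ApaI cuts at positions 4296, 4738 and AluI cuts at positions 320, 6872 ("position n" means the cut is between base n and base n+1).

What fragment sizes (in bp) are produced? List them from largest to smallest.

3976, 2134, 1144, 442, 320 bp

Combined cut positions (sorted): 320, 4296, 4738, 6872.
Linear molecule, 4 cuts → 5 fragments:
  320 − 0 = 320 bp
  4296 − 320 = 3976 bp
  4738 − 4296 = 442 bp
  6872 − 4738 = 2134 bp
  8016 − 6872 = 1144 bp
Sorted largest to smallest: 3976, 2134, 1144, 442, 320 bp.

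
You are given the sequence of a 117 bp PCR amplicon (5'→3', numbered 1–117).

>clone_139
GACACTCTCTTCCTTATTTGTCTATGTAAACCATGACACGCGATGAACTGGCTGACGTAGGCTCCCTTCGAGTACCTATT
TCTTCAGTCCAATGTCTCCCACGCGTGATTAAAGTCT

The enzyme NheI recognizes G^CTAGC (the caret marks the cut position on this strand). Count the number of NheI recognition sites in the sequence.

0

No occurrence of GCTAGC is present in the sequence.
NheI does not cut: 0 sites.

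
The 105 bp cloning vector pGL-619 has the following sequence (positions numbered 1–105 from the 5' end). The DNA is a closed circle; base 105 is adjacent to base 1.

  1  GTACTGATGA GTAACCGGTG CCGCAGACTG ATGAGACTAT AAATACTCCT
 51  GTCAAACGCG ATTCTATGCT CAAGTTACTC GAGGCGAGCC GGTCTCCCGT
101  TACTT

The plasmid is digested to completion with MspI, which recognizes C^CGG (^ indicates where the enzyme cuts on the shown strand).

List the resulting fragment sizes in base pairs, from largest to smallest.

MspI sites (CCGG) start at positions 15, 89.
MspI cuts after the first base of each site, so after positions 15, 89.
Circular molecule, 2 cuts → 2 fragments:
  16–89 → 74 bp
  90–105 then 1–15 → 16 + 15 = 31 bp
Sorted largest to smallest: 74, 31 bp.

74, 31 bp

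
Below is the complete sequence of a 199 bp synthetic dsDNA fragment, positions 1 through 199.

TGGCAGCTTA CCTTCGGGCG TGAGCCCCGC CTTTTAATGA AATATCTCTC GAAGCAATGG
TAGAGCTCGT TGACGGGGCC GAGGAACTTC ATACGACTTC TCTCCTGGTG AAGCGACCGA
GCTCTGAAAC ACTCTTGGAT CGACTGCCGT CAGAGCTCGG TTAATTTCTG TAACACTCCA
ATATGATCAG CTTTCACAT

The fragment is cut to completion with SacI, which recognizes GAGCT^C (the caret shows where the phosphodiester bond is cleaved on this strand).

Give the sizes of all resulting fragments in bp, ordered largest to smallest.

SacI sites (GAGCTC) start at positions 63, 119, 153.
SacI cuts after base 5 of each site (before the last base), so after positions 67, 123, 157.
Linear molecule, 3 cuts → 4 fragments:
  1–67 → 67 bp
  68–123 → 56 bp
  124–157 → 34 bp
  158–199 → 42 bp
Sorted largest to smallest: 67, 56, 42, 34 bp.

67, 56, 42, 34 bp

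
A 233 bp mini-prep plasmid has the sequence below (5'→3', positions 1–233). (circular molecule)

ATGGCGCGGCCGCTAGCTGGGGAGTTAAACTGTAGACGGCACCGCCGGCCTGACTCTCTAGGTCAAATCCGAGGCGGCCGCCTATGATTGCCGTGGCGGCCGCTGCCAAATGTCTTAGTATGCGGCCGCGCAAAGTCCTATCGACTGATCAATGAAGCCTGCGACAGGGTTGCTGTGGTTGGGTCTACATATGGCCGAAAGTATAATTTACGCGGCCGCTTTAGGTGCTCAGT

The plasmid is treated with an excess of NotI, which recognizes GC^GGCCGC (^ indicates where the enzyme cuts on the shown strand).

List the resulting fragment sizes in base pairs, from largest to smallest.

90, 68, 27, 26, 22 bp

NotI sites (GCGGCCGC) start at positions 6, 74, 96, 122, 212.
NotI cuts after base 2 of each site, so after positions 7, 75, 97, 123, 213.
Circular molecule, 5 cuts → 5 fragments:
  8–75 → 68 bp
  76–97 → 22 bp
  98–123 → 26 bp
  124–213 → 90 bp
  214–233 then 1–7 → 20 + 7 = 27 bp
Sorted largest to smallest: 90, 68, 27, 26, 22 bp.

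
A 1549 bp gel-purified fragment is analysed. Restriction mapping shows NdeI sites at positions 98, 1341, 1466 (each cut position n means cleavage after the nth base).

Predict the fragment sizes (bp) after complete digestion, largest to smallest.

1243, 125, 98, 83 bp

Linear molecule, 3 cuts → 4 fragments:
  98 − 0 = 98 bp
  1341 − 98 = 1243 bp
  1466 − 1341 = 125 bp
  1549 − 1466 = 83 bp
Sorted largest to smallest: 1243, 125, 98, 83 bp.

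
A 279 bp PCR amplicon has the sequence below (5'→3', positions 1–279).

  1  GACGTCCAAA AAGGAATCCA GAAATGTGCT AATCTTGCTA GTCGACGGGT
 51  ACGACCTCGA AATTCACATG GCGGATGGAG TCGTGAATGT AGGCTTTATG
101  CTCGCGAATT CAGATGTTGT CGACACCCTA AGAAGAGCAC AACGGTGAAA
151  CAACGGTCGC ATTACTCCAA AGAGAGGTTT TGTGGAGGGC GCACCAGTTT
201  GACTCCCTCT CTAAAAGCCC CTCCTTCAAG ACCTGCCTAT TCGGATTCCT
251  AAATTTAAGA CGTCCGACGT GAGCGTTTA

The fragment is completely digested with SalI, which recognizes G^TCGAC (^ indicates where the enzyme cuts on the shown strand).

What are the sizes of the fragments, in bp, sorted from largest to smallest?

160, 78, 41 bp

SalI sites (GTCGAC) start at positions 41, 119.
SalI cuts after the first base of each site, so after positions 41, 119.
Linear molecule, 2 cuts → 3 fragments:
  1–41 → 41 bp
  42–119 → 78 bp
  120–279 → 160 bp
Sorted largest to smallest: 160, 78, 41 bp.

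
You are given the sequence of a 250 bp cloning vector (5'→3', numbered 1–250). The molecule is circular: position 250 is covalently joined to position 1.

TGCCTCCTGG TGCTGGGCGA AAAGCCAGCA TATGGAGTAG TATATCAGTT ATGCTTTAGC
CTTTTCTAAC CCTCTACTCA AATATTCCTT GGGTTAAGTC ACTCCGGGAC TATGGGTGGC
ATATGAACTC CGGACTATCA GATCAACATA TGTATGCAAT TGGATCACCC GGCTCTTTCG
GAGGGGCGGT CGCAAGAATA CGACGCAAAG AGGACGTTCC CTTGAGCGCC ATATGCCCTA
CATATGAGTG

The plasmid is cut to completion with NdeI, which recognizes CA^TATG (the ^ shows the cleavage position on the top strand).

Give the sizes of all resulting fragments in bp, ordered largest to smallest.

NdeI sites (CATATG) start at positions 29, 120, 147, 230, 241.
NdeI cuts after base 2 of each site, so after positions 30, 121, 148, 231, 242.
Circular molecule, 5 cuts → 5 fragments:
  31–121 → 91 bp
  122–148 → 27 bp
  149–231 → 83 bp
  232–242 → 11 bp
  243–250 then 1–30 → 8 + 30 = 38 bp
Sorted largest to smallest: 91, 83, 38, 27, 11 bp.

91, 83, 38, 27, 11 bp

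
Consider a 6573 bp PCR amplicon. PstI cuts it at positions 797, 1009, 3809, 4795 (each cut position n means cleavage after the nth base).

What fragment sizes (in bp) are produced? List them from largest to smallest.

Linear molecule, 4 cuts → 5 fragments:
  797 − 0 = 797 bp
  1009 − 797 = 212 bp
  3809 − 1009 = 2800 bp
  4795 − 3809 = 986 bp
  6573 − 4795 = 1778 bp
Sorted largest to smallest: 2800, 1778, 986, 797, 212 bp.

2800, 1778, 986, 797, 212 bp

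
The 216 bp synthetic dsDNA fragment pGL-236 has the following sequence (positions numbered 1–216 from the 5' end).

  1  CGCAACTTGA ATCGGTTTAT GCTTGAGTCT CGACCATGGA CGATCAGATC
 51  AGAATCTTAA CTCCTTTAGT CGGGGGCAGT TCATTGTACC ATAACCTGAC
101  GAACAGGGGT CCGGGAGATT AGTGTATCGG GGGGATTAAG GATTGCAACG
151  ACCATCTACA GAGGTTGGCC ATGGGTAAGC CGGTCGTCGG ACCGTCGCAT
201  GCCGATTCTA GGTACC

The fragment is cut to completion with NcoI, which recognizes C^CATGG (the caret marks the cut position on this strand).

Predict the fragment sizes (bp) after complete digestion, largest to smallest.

NcoI sites (CCATGG) start at positions 34, 169.
NcoI cuts after the first base of each site, so after positions 34, 169.
Linear molecule, 2 cuts → 3 fragments:
  1–34 → 34 bp
  35–169 → 135 bp
  170–216 → 47 bp
Sorted largest to smallest: 135, 47, 34 bp.

135, 47, 34 bp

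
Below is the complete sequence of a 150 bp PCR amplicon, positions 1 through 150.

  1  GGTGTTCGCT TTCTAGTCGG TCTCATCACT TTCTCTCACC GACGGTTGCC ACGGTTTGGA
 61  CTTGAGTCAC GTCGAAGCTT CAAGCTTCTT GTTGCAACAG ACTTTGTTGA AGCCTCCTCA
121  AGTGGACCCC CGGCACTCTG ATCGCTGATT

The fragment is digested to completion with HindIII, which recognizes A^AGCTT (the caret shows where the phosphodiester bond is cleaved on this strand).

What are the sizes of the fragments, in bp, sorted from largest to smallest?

75, 68, 7 bp

HindIII sites (AAGCTT) start at positions 75, 82.
HindIII cuts after the first base of each site, so after positions 75, 82.
Linear molecule, 2 cuts → 3 fragments:
  1–75 → 75 bp
  76–82 → 7 bp
  83–150 → 68 bp
Sorted largest to smallest: 75, 68, 7 bp.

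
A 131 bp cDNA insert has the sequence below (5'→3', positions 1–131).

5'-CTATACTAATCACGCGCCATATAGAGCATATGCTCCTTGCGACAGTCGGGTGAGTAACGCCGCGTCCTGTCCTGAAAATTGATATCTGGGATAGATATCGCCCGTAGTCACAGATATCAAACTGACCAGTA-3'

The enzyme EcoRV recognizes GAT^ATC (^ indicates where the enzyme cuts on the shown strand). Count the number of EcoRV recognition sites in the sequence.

GATATC occurs starting at positions 81, 94, 113.
EcoRV cuts at 3 sites.

3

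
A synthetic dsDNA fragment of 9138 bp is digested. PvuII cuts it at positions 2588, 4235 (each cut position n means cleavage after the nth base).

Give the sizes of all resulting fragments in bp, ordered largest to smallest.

Linear molecule, 2 cuts → 3 fragments:
  2588 − 0 = 2588 bp
  4235 − 2588 = 1647 bp
  9138 − 4235 = 4903 bp
Sorted largest to smallest: 4903, 2588, 1647 bp.

4903, 2588, 1647 bp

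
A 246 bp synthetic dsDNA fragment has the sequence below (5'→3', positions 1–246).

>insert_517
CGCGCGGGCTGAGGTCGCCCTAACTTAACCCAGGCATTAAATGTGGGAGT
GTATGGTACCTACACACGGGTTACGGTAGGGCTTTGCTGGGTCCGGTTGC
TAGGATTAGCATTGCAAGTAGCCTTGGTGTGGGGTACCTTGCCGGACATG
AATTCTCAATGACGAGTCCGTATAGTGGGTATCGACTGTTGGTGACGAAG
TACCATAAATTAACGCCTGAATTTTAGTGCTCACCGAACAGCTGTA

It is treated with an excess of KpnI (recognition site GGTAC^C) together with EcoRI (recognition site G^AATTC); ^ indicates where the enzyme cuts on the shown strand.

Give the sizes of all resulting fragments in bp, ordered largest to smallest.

KpnI sites (GGTACC) start at positions 55, 133.
KpnI cuts after base 5 of each site (before the last base), so after positions 59, 137.
The EcoRI site (GAATTC) starts at position 150.
EcoRI cuts after the first base of each site, so after position 150.
Combined cut positions: 59, 137, 150.
Linear molecule, 3 cuts → 4 fragments:
  1–59 → 59 bp
  60–137 → 78 bp
  138–150 → 13 bp
  151–246 → 96 bp
Sorted largest to smallest: 96, 78, 59, 13 bp.

96, 78, 59, 13 bp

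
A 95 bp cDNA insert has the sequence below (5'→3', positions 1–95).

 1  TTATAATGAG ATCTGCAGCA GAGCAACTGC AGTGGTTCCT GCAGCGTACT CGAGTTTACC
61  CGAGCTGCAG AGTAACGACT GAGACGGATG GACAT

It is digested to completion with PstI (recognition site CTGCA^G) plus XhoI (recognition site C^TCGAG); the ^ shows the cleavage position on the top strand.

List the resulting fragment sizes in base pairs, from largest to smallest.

PstI sites (CTGCAG) start at positions 13, 27, 39, 65.
PstI cuts after base 5 of each site (before the last base), so after positions 17, 31, 43, 69.
The XhoI site (CTCGAG) starts at position 49.
XhoI cuts after the first base of each site, so after position 49.
Combined cut positions: 17, 31, 43, 49, 69.
Linear molecule, 5 cuts → 6 fragments:
  1–17 → 17 bp
  18–31 → 14 bp
  32–43 → 12 bp
  44–49 → 6 bp
  50–69 → 20 bp
  70–95 → 26 bp
Sorted largest to smallest: 26, 20, 17, 14, 12, 6 bp.

26, 20, 17, 14, 12, 6 bp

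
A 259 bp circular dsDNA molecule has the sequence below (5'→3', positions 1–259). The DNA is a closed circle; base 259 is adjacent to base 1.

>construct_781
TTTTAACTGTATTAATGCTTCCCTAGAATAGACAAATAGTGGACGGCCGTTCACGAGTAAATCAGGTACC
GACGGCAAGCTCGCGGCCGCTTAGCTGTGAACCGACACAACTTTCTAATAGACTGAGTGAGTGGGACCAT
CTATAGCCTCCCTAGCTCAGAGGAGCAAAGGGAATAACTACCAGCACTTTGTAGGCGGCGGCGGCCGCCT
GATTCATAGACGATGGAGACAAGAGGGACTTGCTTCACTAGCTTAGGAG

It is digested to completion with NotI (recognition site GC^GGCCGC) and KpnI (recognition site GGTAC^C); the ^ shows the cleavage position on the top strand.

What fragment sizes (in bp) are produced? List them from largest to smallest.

NotI sites (GCGGCCGC) start at positions 83, 201.
NotI cuts after base 2 of each site, so after positions 84, 202.
The KpnI site (GGTACC) starts at position 65.
KpnI cuts after base 5 of each site (before the last base), so after position 69.
Combined cut positions: 69, 84, 202.
Circular molecule, 3 cuts → 3 fragments:
  70–84 → 15 bp
  85–202 → 118 bp
  203–259 then 1–69 → 57 + 69 = 126 bp
Sorted largest to smallest: 126, 118, 15 bp.

126, 118, 15 bp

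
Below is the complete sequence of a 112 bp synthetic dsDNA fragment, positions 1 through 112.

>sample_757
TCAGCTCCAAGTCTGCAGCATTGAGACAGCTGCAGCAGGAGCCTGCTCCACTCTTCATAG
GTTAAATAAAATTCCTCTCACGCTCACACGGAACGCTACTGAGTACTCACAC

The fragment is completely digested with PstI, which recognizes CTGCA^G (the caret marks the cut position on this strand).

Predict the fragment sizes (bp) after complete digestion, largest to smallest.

78, 17, 17 bp

PstI sites (CTGCAG) start at positions 13, 30.
PstI cuts after base 5 of each site (before the last base), so after positions 17, 34.
Linear molecule, 2 cuts → 3 fragments:
  1–17 → 17 bp
  18–34 → 17 bp
  35–112 → 78 bp
Sorted largest to smallest: 78, 17, 17 bp.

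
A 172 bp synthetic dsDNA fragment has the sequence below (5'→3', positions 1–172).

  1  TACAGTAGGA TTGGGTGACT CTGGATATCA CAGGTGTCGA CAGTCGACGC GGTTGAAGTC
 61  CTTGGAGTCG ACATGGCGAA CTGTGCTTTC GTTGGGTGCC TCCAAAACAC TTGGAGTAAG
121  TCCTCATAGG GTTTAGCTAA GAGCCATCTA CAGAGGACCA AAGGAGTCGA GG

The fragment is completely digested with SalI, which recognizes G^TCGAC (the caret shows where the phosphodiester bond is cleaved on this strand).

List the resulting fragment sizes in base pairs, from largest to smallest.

SalI sites (GTCGAC) start at positions 36, 43, 67.
SalI cuts after the first base of each site, so after positions 36, 43, 67.
Linear molecule, 3 cuts → 4 fragments:
  1–36 → 36 bp
  37–43 → 7 bp
  44–67 → 24 bp
  68–172 → 105 bp
Sorted largest to smallest: 105, 36, 24, 7 bp.

105, 36, 24, 7 bp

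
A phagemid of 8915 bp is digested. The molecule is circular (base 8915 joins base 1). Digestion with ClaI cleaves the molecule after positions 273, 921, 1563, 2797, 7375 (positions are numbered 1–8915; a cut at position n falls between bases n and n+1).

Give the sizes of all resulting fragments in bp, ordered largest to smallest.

Circular molecule, 5 cuts → 5 fragments:
  921 − 273 = 648 bp
  1563 − 921 = 642 bp
  2797 − 1563 = 1234 bp
  7375 − 2797 = 4578 bp
  wrap: 8915 − 7375 + 273 = 1813 bp
Sorted largest to smallest: 4578, 1813, 1234, 648, 642 bp.

4578, 1813, 1234, 648, 642 bp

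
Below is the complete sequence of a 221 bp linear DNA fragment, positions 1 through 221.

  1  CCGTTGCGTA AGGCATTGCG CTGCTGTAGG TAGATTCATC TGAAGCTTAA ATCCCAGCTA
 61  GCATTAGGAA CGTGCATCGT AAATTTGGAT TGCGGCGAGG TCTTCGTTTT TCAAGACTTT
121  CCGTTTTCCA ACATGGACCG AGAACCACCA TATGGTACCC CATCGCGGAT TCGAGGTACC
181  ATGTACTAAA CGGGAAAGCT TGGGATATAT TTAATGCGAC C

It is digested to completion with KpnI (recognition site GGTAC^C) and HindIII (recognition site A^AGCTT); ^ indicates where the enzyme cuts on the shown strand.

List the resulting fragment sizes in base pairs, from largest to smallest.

KpnI sites (GGTACC) start at positions 154, 175.
KpnI cuts after base 5 of each site (before the last base), so after positions 158, 179.
HindIII sites (AAGCTT) start at positions 43, 196.
HindIII cuts after the first base of each site, so after positions 43, 196.
Combined cut positions: 43, 158, 179, 196.
Linear molecule, 4 cuts → 5 fragments:
  1–43 → 43 bp
  44–158 → 115 bp
  159–179 → 21 bp
  180–196 → 17 bp
  197–221 → 25 bp
Sorted largest to smallest: 115, 43, 25, 21, 17 bp.

115, 43, 25, 21, 17 bp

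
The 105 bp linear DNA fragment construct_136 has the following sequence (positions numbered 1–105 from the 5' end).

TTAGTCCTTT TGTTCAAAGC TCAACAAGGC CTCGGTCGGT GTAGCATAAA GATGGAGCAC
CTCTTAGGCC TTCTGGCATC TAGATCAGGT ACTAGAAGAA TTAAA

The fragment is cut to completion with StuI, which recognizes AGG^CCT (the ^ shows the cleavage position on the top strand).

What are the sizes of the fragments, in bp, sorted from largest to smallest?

39, 37, 29 bp

StuI sites (AGGCCT) start at positions 27, 66.
StuI cuts after base 3 of each site, so after positions 29, 68.
Linear molecule, 2 cuts → 3 fragments:
  1–29 → 29 bp
  30–68 → 39 bp
  69–105 → 37 bp
Sorted largest to smallest: 39, 37, 29 bp.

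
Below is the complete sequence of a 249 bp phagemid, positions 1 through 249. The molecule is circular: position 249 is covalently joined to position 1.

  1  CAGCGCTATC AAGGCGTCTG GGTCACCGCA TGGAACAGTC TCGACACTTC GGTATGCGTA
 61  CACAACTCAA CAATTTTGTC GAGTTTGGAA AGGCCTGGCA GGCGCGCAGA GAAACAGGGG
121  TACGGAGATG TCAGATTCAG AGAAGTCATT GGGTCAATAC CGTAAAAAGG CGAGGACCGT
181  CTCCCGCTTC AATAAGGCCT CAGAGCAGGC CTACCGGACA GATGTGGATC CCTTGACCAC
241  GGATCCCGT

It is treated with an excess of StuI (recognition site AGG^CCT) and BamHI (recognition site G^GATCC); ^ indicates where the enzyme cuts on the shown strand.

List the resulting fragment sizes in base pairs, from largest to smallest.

StuI sites (AGGCCT) start at positions 91, 195, 207.
StuI cuts after base 3 of each site, so after positions 93, 197, 209.
BamHI sites (GGATCC) start at positions 226, 241.
BamHI cuts after the first base of each site, so after positions 226, 241.
Combined cut positions: 93, 197, 209, 226, 241.
Circular molecule, 5 cuts → 5 fragments:
  94–197 → 104 bp
  198–209 → 12 bp
  210–226 → 17 bp
  227–241 → 15 bp
  242–249 then 1–93 → 8 + 93 = 101 bp
Sorted largest to smallest: 104, 101, 17, 15, 12 bp.

104, 101, 17, 15, 12 bp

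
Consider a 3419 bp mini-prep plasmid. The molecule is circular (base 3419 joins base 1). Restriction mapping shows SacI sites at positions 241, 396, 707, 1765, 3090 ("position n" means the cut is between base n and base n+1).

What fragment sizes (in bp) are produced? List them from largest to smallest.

Circular molecule, 5 cuts → 5 fragments:
  396 − 241 = 155 bp
  707 − 396 = 311 bp
  1765 − 707 = 1058 bp
  3090 − 1765 = 1325 bp
  wrap: 3419 − 3090 + 241 = 570 bp
Sorted largest to smallest: 1325, 1058, 570, 311, 155 bp.

1325, 1058, 570, 311, 155 bp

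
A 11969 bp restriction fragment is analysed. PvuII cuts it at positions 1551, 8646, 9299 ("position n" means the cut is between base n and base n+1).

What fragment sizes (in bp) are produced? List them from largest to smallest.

Linear molecule, 3 cuts → 4 fragments:
  1551 − 0 = 1551 bp
  8646 − 1551 = 7095 bp
  9299 − 8646 = 653 bp
  11969 − 9299 = 2670 bp
Sorted largest to smallest: 7095, 2670, 1551, 653 bp.

7095, 2670, 1551, 653 bp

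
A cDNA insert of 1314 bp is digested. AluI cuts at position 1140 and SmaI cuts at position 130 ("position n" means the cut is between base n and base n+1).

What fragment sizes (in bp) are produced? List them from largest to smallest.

1010, 174, 130 bp

Combined cut positions (sorted): 130, 1140.
Linear molecule, 2 cuts → 3 fragments:
  130 − 0 = 130 bp
  1140 − 130 = 1010 bp
  1314 − 1140 = 174 bp
Sorted largest to smallest: 1010, 174, 130 bp.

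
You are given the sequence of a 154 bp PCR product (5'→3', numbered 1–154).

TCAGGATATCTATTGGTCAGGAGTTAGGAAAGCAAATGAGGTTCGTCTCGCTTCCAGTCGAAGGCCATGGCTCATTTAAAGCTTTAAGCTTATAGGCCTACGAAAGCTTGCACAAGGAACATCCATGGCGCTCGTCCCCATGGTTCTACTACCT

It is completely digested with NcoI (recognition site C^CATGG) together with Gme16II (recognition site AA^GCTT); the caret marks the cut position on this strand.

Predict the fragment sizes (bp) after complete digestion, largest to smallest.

NcoI sites (CCATGG) start at positions 65, 123, 138.
NcoI cuts after the first base of each site, so after positions 65, 123, 138.
Gme16II sites (AAGCTT) start at positions 79, 86, 104.
Gme16II cuts after base 2 of each site, so after positions 80, 87, 105.
Combined cut positions: 65, 80, 87, 105, 123, 138.
Linear molecule, 6 cuts → 7 fragments:
  1–65 → 65 bp
  66–80 → 15 bp
  81–87 → 7 bp
  88–105 → 18 bp
  106–123 → 18 bp
  124–138 → 15 bp
  139–154 → 16 bp
Sorted largest to smallest: 65, 18, 18, 16, 15, 15, 7 bp.

65, 18, 18, 16, 15, 15, 7 bp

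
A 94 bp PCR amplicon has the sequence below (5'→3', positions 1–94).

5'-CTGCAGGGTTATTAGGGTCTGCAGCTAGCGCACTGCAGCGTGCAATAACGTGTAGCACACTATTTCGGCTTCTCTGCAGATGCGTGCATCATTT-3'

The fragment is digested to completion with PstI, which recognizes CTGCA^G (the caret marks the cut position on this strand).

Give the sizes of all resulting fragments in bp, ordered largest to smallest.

PstI sites (CTGCAG) start at positions 1, 19, 33, 74.
PstI cuts after base 5 of each site (before the last base), so after positions 5, 23, 37, 78.
Linear molecule, 4 cuts → 5 fragments:
  1–5 → 5 bp
  6–23 → 18 bp
  24–37 → 14 bp
  38–78 → 41 bp
  79–94 → 16 bp
Sorted largest to smallest: 41, 18, 16, 14, 5 bp.

41, 18, 16, 14, 5 bp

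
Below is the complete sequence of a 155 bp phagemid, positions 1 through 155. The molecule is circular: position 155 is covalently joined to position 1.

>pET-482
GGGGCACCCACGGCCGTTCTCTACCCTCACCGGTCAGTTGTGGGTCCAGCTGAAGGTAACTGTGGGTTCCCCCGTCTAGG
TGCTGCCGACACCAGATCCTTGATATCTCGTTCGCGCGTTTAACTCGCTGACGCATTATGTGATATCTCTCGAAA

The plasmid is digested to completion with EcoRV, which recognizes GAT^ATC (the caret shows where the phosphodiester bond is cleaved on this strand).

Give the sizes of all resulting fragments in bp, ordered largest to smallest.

115, 40 bp

EcoRV sites (GATATC) start at positions 102, 142.
EcoRV cuts after base 3 of each site, so after positions 104, 144.
Circular molecule, 2 cuts → 2 fragments:
  105–144 → 40 bp
  145–155 then 1–104 → 11 + 104 = 115 bp
Sorted largest to smallest: 115, 40 bp.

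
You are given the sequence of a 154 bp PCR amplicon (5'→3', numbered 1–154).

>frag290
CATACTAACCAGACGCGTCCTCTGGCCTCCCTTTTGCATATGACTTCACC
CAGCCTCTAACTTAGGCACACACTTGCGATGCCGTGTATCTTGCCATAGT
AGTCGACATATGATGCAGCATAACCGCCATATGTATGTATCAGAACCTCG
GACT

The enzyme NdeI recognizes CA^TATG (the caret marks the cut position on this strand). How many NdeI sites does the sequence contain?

CATATG occurs starting at positions 37, 107, 128.
NdeI cuts at 3 sites.

3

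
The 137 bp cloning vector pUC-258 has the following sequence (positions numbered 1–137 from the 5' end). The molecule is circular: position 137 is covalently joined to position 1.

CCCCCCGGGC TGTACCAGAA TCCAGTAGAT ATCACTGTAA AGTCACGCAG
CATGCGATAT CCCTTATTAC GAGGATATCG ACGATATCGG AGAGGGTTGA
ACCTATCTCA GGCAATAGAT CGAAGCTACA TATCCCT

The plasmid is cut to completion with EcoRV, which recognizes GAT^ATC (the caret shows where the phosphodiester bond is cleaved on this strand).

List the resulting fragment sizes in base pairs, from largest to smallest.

82, 28, 18, 9 bp

EcoRV sites (GATATC) start at positions 28, 56, 74, 83.
EcoRV cuts after base 3 of each site, so after positions 30, 58, 76, 85.
Circular molecule, 4 cuts → 4 fragments:
  31–58 → 28 bp
  59–76 → 18 bp
  77–85 → 9 bp
  86–137 then 1–30 → 52 + 30 = 82 bp
Sorted largest to smallest: 82, 28, 18, 9 bp.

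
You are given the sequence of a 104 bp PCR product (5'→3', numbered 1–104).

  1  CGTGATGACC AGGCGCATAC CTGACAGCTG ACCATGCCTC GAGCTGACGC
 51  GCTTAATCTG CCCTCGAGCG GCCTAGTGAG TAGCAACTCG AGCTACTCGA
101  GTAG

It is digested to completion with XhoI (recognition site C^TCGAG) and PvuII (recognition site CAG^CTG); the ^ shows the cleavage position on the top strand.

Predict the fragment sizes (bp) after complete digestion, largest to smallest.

XhoI sites (CTCGAG) start at positions 38, 63, 87, 96.
XhoI cuts after the first base of each site, so after positions 38, 63, 87, 96.
The PvuII site (CAGCTG) starts at position 25.
PvuII cuts after base 3 of each site, so after position 27.
Combined cut positions: 27, 38, 63, 87, 96.
Linear molecule, 5 cuts → 6 fragments:
  1–27 → 27 bp
  28–38 → 11 bp
  39–63 → 25 bp
  64–87 → 24 bp
  88–96 → 9 bp
  97–104 → 8 bp
Sorted largest to smallest: 27, 25, 24, 11, 9, 8 bp.

27, 25, 24, 11, 9, 8 bp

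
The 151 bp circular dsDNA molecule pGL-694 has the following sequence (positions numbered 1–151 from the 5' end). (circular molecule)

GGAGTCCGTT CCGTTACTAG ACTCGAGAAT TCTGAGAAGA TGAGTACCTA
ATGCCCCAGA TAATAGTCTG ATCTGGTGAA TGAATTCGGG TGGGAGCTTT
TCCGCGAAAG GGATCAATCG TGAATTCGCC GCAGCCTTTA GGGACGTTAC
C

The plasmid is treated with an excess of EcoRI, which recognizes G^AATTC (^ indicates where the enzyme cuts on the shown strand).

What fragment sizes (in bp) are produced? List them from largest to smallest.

56, 55, 40 bp

EcoRI sites (GAATTC) start at positions 27, 82, 122.
EcoRI cuts after the first base of each site, so after positions 27, 82, 122.
Circular molecule, 3 cuts → 3 fragments:
  28–82 → 55 bp
  83–122 → 40 bp
  123–151 then 1–27 → 29 + 27 = 56 bp
Sorted largest to smallest: 56, 55, 40 bp.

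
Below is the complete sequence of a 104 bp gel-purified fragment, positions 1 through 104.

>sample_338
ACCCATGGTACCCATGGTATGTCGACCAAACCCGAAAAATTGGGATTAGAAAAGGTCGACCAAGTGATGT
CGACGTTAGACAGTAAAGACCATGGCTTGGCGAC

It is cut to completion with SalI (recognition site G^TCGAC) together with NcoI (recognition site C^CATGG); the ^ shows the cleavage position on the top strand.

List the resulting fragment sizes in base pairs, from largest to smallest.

SalI sites (GTCGAC) start at positions 21, 55, 69.
SalI cuts after the first base of each site, so after positions 21, 55, 69.
NcoI sites (CCATGG) start at positions 3, 12, 90.
NcoI cuts after the first base of each site, so after positions 3, 12, 90.
Combined cut positions: 3, 12, 21, 55, 69, 90.
Linear molecule, 6 cuts → 7 fragments:
  1–3 → 3 bp
  4–12 → 9 bp
  13–21 → 9 bp
  22–55 → 34 bp
  56–69 → 14 bp
  70–90 → 21 bp
  91–104 → 14 bp
Sorted largest to smallest: 34, 21, 14, 14, 9, 9, 3 bp.

34, 21, 14, 14, 9, 9, 3 bp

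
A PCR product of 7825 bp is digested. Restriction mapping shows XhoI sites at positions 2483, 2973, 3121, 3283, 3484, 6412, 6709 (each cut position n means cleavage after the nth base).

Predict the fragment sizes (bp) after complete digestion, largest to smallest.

Linear molecule, 7 cuts → 8 fragments:
  2483 − 0 = 2483 bp
  2973 − 2483 = 490 bp
  3121 − 2973 = 148 bp
  3283 − 3121 = 162 bp
  3484 − 3283 = 201 bp
  6412 − 3484 = 2928 bp
  6709 − 6412 = 297 bp
  7825 − 6709 = 1116 bp
Sorted largest to smallest: 2928, 2483, 1116, 490, 297, 201, 162, 148 bp.

2928, 2483, 1116, 490, 297, 201, 162, 148 bp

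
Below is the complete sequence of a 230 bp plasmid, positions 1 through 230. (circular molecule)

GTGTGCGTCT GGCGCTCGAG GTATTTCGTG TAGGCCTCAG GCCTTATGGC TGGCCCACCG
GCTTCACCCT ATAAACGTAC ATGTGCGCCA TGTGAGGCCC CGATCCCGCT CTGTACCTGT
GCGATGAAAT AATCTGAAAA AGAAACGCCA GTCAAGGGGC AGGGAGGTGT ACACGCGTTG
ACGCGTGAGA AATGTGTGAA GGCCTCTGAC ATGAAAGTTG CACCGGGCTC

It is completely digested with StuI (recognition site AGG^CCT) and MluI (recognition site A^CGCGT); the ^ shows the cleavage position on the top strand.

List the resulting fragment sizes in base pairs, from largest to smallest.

StuI sites (AGGCCT) start at positions 32, 39, 200.
StuI cuts after base 3 of each site, so after positions 34, 41, 202.
MluI sites (ACGCGT) start at positions 173, 181.
MluI cuts after the first base of each site, so after positions 173, 181.
Combined cut positions: 34, 41, 173, 181, 202.
Circular molecule, 5 cuts → 5 fragments:
  35–41 → 7 bp
  42–173 → 132 bp
  174–181 → 8 bp
  182–202 → 21 bp
  203–230 then 1–34 → 28 + 34 = 62 bp
Sorted largest to smallest: 132, 62, 21, 8, 7 bp.

132, 62, 21, 8, 7 bp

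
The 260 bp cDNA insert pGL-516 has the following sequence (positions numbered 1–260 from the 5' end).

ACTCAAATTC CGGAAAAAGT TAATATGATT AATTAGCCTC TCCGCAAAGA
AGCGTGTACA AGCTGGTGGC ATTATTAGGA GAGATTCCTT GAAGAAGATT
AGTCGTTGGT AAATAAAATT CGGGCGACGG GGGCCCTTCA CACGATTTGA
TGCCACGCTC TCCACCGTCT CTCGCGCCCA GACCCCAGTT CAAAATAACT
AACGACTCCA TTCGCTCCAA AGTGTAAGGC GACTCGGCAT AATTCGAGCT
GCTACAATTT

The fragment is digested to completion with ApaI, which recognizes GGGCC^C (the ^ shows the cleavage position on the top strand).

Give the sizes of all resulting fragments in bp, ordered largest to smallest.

The ApaI site (GGGCCC) starts at position 131.
ApaI cuts after base 5 of each site (before the last base), so after position 135.
Linear molecule, 1 cut → 2 fragments:
  1–135 → 135 bp
  136–260 → 125 bp
Sorted largest to smallest: 135, 125 bp.

135, 125 bp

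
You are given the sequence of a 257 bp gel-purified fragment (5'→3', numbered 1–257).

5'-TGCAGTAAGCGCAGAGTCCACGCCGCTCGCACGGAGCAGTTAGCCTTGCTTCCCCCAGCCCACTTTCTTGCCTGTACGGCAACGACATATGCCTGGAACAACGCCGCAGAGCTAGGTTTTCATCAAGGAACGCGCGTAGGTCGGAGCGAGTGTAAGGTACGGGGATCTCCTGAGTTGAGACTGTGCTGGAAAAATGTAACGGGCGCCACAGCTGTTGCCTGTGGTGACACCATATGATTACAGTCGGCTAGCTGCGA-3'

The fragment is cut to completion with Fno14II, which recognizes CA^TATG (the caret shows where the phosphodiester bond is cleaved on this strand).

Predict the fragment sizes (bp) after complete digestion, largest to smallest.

145, 87, 25 bp

Fno14II sites (CATATG) start at positions 86, 231.
Fno14II cuts after base 2 of each site, so after positions 87, 232.
Linear molecule, 2 cuts → 3 fragments:
  1–87 → 87 bp
  88–232 → 145 bp
  233–257 → 25 bp
Sorted largest to smallest: 145, 87, 25 bp.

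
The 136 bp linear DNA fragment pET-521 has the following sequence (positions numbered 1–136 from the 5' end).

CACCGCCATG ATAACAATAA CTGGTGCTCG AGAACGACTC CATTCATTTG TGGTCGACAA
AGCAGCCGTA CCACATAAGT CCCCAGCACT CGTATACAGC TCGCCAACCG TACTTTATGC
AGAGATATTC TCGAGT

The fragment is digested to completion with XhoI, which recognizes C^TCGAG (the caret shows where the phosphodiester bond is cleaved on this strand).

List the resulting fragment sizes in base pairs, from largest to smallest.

103, 27, 6 bp

XhoI sites (CTCGAG) start at positions 27, 130.
XhoI cuts after the first base of each site, so after positions 27, 130.
Linear molecule, 2 cuts → 3 fragments:
  1–27 → 27 bp
  28–130 → 103 bp
  131–136 → 6 bp
Sorted largest to smallest: 103, 27, 6 bp.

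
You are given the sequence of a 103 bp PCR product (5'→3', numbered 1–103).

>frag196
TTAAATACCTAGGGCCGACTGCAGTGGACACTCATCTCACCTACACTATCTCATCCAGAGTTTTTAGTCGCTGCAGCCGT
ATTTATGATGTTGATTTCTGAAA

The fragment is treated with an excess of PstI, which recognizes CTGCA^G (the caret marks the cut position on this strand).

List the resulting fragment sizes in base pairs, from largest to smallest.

52, 28, 23 bp

PstI sites (CTGCAG) start at positions 19, 71.
PstI cuts after base 5 of each site (before the last base), so after positions 23, 75.
Linear molecule, 2 cuts → 3 fragments:
  1–23 → 23 bp
  24–75 → 52 bp
  76–103 → 28 bp
Sorted largest to smallest: 52, 28, 23 bp.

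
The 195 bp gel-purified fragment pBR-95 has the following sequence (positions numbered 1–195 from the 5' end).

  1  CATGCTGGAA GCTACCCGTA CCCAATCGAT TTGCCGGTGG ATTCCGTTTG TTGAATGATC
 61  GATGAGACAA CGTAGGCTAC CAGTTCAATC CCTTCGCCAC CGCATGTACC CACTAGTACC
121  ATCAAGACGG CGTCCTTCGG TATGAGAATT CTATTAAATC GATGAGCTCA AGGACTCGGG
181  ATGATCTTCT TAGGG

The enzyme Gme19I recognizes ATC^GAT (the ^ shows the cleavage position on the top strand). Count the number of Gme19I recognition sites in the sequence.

ATCGAT occurs starting at positions 25, 58, 158.
Gme19I cuts at 3 sites.

3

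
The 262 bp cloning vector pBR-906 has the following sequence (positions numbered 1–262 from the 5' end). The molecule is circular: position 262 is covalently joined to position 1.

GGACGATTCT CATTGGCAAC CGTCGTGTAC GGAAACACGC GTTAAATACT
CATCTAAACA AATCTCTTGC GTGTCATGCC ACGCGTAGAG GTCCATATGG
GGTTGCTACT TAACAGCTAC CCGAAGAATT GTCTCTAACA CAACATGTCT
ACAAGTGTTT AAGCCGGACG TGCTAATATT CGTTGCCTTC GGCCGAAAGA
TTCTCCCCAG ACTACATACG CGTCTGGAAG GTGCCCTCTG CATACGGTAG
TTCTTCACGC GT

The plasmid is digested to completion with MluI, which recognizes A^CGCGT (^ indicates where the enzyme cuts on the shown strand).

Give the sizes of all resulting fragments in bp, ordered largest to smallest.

MluI sites (ACGCGT) start at positions 37, 81, 218, 257.
MluI cuts after the first base of each site, so after positions 37, 81, 218, 257.
Circular molecule, 4 cuts → 4 fragments:
  38–81 → 44 bp
  82–218 → 137 bp
  219–257 → 39 bp
  258–262 then 1–37 → 5 + 37 = 42 bp
Sorted largest to smallest: 137, 44, 42, 39 bp.

137, 44, 42, 39 bp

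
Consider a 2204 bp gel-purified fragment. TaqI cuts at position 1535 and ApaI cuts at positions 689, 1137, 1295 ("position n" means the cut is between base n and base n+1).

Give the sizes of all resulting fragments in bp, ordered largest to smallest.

Combined cut positions (sorted): 689, 1137, 1295, 1535.
Linear molecule, 4 cuts → 5 fragments:
  689 − 0 = 689 bp
  1137 − 689 = 448 bp
  1295 − 1137 = 158 bp
  1535 − 1295 = 240 bp
  2204 − 1535 = 669 bp
Sorted largest to smallest: 689, 669, 448, 240, 158 bp.

689, 669, 448, 240, 158 bp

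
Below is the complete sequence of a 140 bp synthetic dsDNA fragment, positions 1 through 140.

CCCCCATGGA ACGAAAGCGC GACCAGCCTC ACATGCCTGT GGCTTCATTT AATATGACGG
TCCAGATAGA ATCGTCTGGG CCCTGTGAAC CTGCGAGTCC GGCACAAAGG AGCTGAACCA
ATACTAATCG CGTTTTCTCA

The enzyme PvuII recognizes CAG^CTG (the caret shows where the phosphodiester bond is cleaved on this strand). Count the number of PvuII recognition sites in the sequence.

0

No occurrence of CAGCTG is present in the sequence.
PvuII does not cut: 0 sites.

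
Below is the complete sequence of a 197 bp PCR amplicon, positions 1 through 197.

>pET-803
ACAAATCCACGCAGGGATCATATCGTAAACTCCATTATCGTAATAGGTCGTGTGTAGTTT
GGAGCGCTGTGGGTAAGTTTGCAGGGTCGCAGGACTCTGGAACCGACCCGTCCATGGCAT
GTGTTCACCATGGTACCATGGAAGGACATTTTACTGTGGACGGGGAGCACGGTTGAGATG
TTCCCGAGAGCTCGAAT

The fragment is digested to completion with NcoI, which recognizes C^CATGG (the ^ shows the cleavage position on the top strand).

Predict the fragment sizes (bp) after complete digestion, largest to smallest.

NcoI sites (CCATGG) start at positions 112, 128, 136.
NcoI cuts after the first base of each site, so after positions 112, 128, 136.
Linear molecule, 3 cuts → 4 fragments:
  1–112 → 112 bp
  113–128 → 16 bp
  129–136 → 8 bp
  137–197 → 61 bp
Sorted largest to smallest: 112, 61, 16, 8 bp.

112, 61, 16, 8 bp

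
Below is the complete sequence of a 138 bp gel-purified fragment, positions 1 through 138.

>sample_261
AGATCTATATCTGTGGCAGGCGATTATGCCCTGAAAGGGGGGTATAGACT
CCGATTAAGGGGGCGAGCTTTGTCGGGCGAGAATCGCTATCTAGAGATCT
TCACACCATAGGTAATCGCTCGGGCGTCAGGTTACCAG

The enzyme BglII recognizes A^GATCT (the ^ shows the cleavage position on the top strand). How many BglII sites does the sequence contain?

AGATCT occurs starting at positions 1, 95.
BglII cuts at 2 sites.

2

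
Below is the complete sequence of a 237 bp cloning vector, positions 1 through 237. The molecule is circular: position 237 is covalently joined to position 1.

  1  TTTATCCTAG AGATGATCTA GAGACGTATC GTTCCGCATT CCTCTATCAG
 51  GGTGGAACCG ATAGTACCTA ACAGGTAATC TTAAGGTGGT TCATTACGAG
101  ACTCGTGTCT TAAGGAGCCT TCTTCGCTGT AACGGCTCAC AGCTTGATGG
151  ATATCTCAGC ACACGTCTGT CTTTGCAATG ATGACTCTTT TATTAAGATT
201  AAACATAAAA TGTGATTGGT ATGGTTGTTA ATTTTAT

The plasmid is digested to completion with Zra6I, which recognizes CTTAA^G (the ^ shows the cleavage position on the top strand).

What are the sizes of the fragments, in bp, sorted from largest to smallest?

208, 29 bp

Zra6I sites (CTTAAG) start at positions 80, 109.
Zra6I cuts after base 5 of each site (before the last base), so after positions 84, 113.
Circular molecule, 2 cuts → 2 fragments:
  85–113 → 29 bp
  114–237 then 1–84 → 124 + 84 = 208 bp
Sorted largest to smallest: 208, 29 bp.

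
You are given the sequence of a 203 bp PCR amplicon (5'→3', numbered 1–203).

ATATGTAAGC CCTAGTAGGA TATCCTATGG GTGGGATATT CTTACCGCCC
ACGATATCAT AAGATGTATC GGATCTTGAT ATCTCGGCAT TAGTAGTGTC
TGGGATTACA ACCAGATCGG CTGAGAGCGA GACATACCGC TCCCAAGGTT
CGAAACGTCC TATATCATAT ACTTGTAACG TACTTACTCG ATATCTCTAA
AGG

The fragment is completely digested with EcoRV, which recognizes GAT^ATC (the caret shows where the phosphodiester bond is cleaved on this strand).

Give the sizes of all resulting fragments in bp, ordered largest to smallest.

112, 34, 25, 21, 11 bp

EcoRV sites (GATATC) start at positions 19, 53, 78, 190.
EcoRV cuts after base 3 of each site, so after positions 21, 55, 80, 192.
Linear molecule, 4 cuts → 5 fragments:
  1–21 → 21 bp
  22–55 → 34 bp
  56–80 → 25 bp
  81–192 → 112 bp
  193–203 → 11 bp
Sorted largest to smallest: 112, 34, 25, 21, 11 bp.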